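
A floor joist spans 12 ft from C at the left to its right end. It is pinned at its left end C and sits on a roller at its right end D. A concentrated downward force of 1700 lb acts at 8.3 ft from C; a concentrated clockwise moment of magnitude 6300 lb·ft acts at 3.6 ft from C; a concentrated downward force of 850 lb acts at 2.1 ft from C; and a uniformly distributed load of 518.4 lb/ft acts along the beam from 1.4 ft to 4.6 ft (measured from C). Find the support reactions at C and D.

C_x = 0, C_y = 1945 lb, D_y = 2264 lb

Resultant of the distributed load: 518.4 × 3.2 = 1658.88 lb at 3 ft from C.
Moments about C: D_y·12 − 1700·8.3 − 6300 − 850·2.1 − (518.4·3.2)·3 = 0 → D_y = 27171.64/12 = 2264.3 ≈ 2264 lb.
ΣF_y = 0: C_y + 2264.3 − 1700 − 850 − 518.4·3.2 = 0 → C_y = 1945 lb.
ΣF_x = 0: no horizontal applied forces, so C_x = 0.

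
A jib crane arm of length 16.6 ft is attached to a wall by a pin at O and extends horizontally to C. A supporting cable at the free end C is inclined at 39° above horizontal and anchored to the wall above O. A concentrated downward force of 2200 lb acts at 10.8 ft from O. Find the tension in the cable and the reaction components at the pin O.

T = 2274 lb, O_x = 1768 lb, O_y = 768.7 lb

ΣM about O: T·sin39°·16.6 − 2200·10.8 = 0 → T = 23760/(16.6·0.62932) = 2274.4 ≈ 2274 lb.
ΣF_x = 0: O_x − T·cos39° = 0 → O_x = 2274.4 × 0.777146 = 1768 lb.
ΣF_y = 0: O_y + T·sin39° − 2200 = 0 → O_y = 2200 − 2274.4 × 0.62932 = 768.7 lb.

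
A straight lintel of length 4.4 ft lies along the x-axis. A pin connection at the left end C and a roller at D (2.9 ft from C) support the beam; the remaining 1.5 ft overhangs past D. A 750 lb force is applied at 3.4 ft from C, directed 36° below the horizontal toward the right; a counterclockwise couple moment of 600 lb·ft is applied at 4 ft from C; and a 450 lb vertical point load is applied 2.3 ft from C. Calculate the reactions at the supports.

C_x = -606.8 lb, C_y = 224.0 lb, D_y = 666.8 lb

Moments about C: D_y·2.9 − 750·sin36°·3.4 + 600 − 450·2.3 = 0 → D_y = 1933.85/2.9 = 666.845 ≈ 666.8 lb.
ΣF_y = 0: C_y + 666.845 − 750·sin36° − 450 = 0 → C_y = 224.0 lb.
ΣF_x = 0: C_x + 750·cos36° = 0 → C_x = -606.8 lb.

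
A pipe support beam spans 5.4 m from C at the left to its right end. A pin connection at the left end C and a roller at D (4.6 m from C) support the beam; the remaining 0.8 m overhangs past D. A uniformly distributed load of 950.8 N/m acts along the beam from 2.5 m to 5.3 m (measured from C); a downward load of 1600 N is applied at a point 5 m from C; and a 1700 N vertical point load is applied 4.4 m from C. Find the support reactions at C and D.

Resultant of the distributed load: 950.8 × 2.8 = 2662.24 N at 3.9 m from C.
ΣM about C: D_y·4.6 − (950.8·2.8)·3.9 − 1600·5 − 1700·4.4 = 0 → D_y = 25862.736/4.6 = 5622.33 ≈ 5622 N.
ΣF_y = 0: C_y + 5622.33 − 950.8·2.8 − 1600 − 1700 = 0 → C_y = 339.9 N.
ΣF_x = 0: no horizontal applied forces, so C_x = 0.

C_x = 0, C_y = 339.9 N, D_y = 5622 N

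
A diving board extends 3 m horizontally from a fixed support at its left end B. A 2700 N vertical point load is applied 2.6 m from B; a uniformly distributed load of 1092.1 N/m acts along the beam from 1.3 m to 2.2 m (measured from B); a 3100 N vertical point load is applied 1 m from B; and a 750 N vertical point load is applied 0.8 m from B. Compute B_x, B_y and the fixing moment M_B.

Resultant of the distributed load: 1092.1 × 0.9 = 982.89 N at 1.75 m from B.
ΣF_x = 0: B_x = 0.
ΣF_y = 0: B_y − 2700 − 1092.1·0.9 − 3100 − 750 = 0 → B_y = 7533 N.
ΣM about B: M_B − 2700·2.6 − (1092.1·0.9)·1.75 − 3100·1 − 750·0.8 = 0 → M_B = 12440 N·m.

B_x = 0, B_y = 7533 N, M_B = 12440 N·m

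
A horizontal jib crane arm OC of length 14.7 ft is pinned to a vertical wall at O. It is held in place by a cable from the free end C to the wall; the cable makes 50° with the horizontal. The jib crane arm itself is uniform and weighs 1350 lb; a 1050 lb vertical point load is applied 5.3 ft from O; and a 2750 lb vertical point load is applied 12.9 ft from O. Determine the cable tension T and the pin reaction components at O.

T = 4526 lb, O_x = 2909 lb, O_y = 1683 lb

ΣM about O: T·sin50°·14.7 − 1350·7.35 − 1050·5.3 − 2750·12.9 = 0 → T = 50962.5/(14.7·0.766044) = 4525.64 ≈ 4526 lb.
ΣF_x = 0: O_x − T·cos50° = 0 → O_x = 4525.64 × 0.642788 = 2909 lb.
ΣF_y = 0: O_y + T·sin50° − 1350 − 1050 − 2750 = 0 → O_y = 5150 − 4525.64 × 0.766044 = 1683 lb.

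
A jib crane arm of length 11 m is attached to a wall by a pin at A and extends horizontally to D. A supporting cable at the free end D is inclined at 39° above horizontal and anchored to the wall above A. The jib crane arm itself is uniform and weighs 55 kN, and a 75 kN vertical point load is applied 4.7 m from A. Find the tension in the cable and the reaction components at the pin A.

T = 94.62 kN, A_x = 73.53 kN, A_y = 70.45 kN

ΣM about A: T·sin39°·11 − 55·5.5 − 75·4.7 = 0 → T = 655/(11·0.62932) = 94.6187 ≈ 94.62 kN.
ΣF_x = 0: A_x − T·cos39° = 0 → A_x = 94.6187 × 0.777146 = 73.53 kN.
ΣF_y = 0: A_y + T·sin39° − 55 − 75 = 0 → A_y = 130 − 94.6187 × 0.62932 = 70.45 kN.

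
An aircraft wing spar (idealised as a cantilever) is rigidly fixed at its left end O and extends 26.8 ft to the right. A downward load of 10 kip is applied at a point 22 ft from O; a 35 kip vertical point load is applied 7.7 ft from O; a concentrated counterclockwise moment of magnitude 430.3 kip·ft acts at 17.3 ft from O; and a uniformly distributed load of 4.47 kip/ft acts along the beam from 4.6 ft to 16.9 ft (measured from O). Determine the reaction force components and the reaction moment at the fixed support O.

O_x = 0, O_y = 99.98 kip, M_O = 650.2 kip·ft

Resultant of the distributed load: 4.47 × 12.3 = 54.981 kip at 10.75 ft from O.
ΣF_x = 0: O_x = 0.
ΣF_y = 0: O_y − 10 − 35 − 4.47·12.3 = 0 → O_y = 99.98 kip.
ΣM about O: M_O − 10·22 − 35·7.7 + 430.3 − (4.47·12.3)·10.75 = 0 → M_O = 650.2 kip·ft.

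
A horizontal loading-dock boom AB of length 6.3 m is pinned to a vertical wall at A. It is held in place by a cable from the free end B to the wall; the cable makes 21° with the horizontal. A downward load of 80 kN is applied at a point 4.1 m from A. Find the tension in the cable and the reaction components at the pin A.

T = 145.3 kN, A_x = 135.6 kN, A_y = 27.94 kN

ΣM about A: T·sin21°·6.3 − 80·4.1 = 0 → T = 328/(6.3·0.358368) = 145.279 ≈ 145.3 kN.
ΣF_x = 0: A_x − T·cos21° = 0 → A_x = 145.279 × 0.93358 = 135.6 kN.
ΣF_y = 0: A_y + T·sin21° − 80 = 0 → A_y = 80 − 145.279 × 0.358368 = 27.94 kN.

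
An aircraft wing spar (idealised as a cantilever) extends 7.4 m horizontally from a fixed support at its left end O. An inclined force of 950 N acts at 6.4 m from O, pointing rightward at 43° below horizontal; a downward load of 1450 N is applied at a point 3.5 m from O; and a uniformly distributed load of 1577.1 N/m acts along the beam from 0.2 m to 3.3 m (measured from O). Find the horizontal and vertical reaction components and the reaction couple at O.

Resultant of the distributed load: 1577.1 × 3.1 = 4889.01 N at 1.75 m from O.
ΣF_x = 0: O_x + 950·cos43° = 0 → O_x = -694.8 N.
ΣF_y = 0: O_y − 950·sin43° − 1450 − 1577.1·3.1 = 0 → O_y = 6987 N.
ΣM about O: M_O − 950·sin43°·6.4 − 1450·3.5 − (1577.1·3.1)·1.75 = 0 → M_O = 17780 N·m.

O_x = -694.8 N, O_y = 6987 N, M_O = 17780 N·m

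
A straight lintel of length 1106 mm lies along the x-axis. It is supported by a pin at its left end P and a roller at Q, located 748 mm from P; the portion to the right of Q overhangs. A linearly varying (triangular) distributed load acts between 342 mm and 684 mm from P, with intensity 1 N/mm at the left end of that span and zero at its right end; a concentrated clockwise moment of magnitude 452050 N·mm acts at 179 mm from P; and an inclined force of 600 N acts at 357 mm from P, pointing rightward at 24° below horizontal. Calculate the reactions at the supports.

Resultant of the triangular load: ½ × 1 × 342 = 171 N, acting at 456 mm from P (one-third of the span from the peak).
Taking moments about P: Q_y·748 − (½·1·342)·456 − 452050 − 600·sin24°·357 = 0 → Q_y = 617149/748 = 825.066 ≈ 825.1 N.
ΣF_y = 0: P_y + 825.066 − ½·1·342 − 600·sin24° = 0 → P_y = -410.0 N.
ΣF_x = 0: P_x + 600·cos24° = 0 → P_x = -548.1 N.

P_x = -548.1 N, P_y = -410.0 N, Q_y = 825.1 N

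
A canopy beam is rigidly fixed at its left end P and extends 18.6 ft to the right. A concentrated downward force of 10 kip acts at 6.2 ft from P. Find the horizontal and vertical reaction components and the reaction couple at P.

ΣF_x = 0: P_x = 0.
ΣF_y = 0: P_y − 10 = 0 → P_y = 10.00 kip.
ΣM about P: M_P − 10·6.2 = 0 → M_P = 62.00 kip·ft.

P_x = 0, P_y = 10.00 kip, M_P = 62.00 kip·ft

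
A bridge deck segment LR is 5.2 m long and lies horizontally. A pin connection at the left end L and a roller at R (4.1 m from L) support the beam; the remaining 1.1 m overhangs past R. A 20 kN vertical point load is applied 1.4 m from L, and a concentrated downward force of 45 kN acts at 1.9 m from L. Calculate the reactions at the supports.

ΣM about L: R_y·4.1 − 20·1.4 − 45·1.9 = 0 → R_y = 113.5/4.1 = 27.6829 ≈ 27.68 kN.
ΣF_y = 0: L_y + 27.6829 − 20 − 45 = 0 → L_y = 37.32 kN.
ΣF_x = 0: no horizontal applied forces, so L_x = 0.

L_x = 0, L_y = 37.32 kN, R_y = 27.68 kN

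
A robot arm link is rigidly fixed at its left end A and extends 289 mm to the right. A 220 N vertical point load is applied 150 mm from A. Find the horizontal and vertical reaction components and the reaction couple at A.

ΣF_x = 0: A_x = 0.
ΣF_y = 0: A_y − 220 = 0 → A_y = 220.0 N.
ΣM about A: M_A − 220·150 = 0 → M_A = 33000 N·mm.

A_x = 0, A_y = 220.0 N, M_A = 33000 N·mm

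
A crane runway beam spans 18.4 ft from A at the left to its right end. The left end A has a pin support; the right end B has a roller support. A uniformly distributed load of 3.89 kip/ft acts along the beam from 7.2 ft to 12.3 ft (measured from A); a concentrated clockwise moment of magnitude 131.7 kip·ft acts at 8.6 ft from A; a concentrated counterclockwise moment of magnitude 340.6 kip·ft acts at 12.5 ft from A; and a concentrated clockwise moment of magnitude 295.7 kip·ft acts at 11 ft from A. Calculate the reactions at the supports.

Resultant of the distributed load: 3.89 × 5.1 = 19.839 kip at 9.75 ft from A.
ΣM about A: B_y·18.4 − (3.89·5.1)·9.75 − 131.7 + 340.6 − 295.7 = 0 → B_y = 280.23025/18.4 = 15.2299 ≈ 15.23 kip.
ΣF_y = 0: A_y + 15.2299 − 3.89·5.1 = 0 → A_y = 4.609 kip.
ΣF_x = 0: no horizontal applied forces, so A_x = 0.

A_x = 0, A_y = 4.609 kip, B_y = 15.23 kip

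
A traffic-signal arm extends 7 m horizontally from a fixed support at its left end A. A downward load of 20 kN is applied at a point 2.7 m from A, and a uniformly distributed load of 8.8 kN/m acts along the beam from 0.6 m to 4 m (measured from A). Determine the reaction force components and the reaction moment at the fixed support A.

A_x = 0, A_y = 49.92 kN, M_A = 122.8 kN·m

Resultant of the distributed load: 8.8 × 3.4 = 29.92 kN at 2.3 m from A.
ΣF_x = 0: A_x = 0.
ΣF_y = 0: A_y − 20 − 8.8·3.4 = 0 → A_y = 49.92 kN.
ΣM about A: M_A − 20·2.7 − (8.8·3.4)·2.3 = 0 → M_A = 122.8 kN·m.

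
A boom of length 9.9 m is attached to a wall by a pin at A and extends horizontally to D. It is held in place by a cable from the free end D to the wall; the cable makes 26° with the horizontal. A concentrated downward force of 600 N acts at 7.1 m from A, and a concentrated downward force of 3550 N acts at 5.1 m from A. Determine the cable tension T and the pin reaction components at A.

ΣM about A: T·sin26°·9.9 − 600·7.1 − 3550·5.1 = 0 → T = 22365/(9.9·0.438371) = 5153.38 ≈ 5153 N.
ΣF_x = 0: A_x − T·cos26° = 0 → A_x = 5153.38 × 0.898794 = 4632 N.
ΣF_y = 0: A_y + T·sin26° − 600 − 3550 = 0 → A_y = 4150 − 5153.38 × 0.438371 = 1891 N.

T = 5153 N, A_x = 4632 N, A_y = 1891 N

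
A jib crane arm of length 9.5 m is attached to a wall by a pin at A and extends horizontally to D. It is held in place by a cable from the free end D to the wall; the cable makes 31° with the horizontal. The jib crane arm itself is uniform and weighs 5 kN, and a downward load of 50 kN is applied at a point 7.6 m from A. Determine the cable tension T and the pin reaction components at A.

ΣM about A: T·sin31°·9.5 − 5·4.75 − 50·7.6 = 0 → T = 403.75/(9.5·0.515038) = 82.5182 ≈ 82.52 kN.
ΣF_x = 0: A_x − T·cos31° = 0 → A_x = 82.5182 × 0.857167 = 70.73 kN.
ΣF_y = 0: A_y + T·sin31° − 5 − 50 = 0 → A_y = 55 − 82.5182 × 0.515038 = 12.50 kN.

T = 82.52 kN, A_x = 70.73 kN, A_y = 12.50 kN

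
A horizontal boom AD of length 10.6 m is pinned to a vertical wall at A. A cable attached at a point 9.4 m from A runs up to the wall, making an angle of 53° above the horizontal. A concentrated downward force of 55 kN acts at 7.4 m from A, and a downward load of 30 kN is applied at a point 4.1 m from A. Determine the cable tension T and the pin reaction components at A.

T = 70.60 kN, A_x = 42.49 kN, A_y = 28.62 kN

ΣM about A: T·sin53°·9.4 − 55·7.4 − 30·4.1 = 0 → T = 530/(9.4·0.798636) = 70.5991 ≈ 70.60 kN.
ΣF_x = 0: A_x − T·cos53° = 0 → A_x = 70.5991 × 0.601815 = 42.49 kN.
ΣF_y = 0: A_y + T·sin53° − 55 − 30 = 0 → A_y = 85 − 70.5991 × 0.798636 = 28.62 kN.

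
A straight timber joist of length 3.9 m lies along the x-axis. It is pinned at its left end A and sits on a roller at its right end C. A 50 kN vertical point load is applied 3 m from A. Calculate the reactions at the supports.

A_x = 0, A_y = 11.54 kN, C_y = 38.46 kN

Moments about A: C_y·3.9 − 50·3 = 0 → C_y = 150/3.9 = 38.4615 ≈ 38.46 kN.
ΣF_y = 0: A_y + 38.4615 − 50 = 0 → A_y = 11.54 kN.
ΣF_x = 0: no horizontal applied forces, so A_x = 0.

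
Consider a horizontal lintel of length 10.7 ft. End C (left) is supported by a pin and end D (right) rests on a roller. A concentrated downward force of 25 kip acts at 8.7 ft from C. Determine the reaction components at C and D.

ΣM about C: D_y·10.7 − 25·8.7 = 0 → D_y = 217.5/10.7 = 20.3271 ≈ 20.33 kip.
ΣF_y = 0: C_y + 20.3271 − 25 = 0 → C_y = 4.673 kip.
ΣF_x = 0: no horizontal applied forces, so C_x = 0.

C_x = 0, C_y = 4.673 kip, D_y = 20.33 kip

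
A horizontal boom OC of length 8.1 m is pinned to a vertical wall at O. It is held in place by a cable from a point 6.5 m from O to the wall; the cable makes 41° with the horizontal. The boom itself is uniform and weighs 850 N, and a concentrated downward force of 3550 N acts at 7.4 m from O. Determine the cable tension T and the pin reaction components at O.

ΣM about O: T·sin41°·6.5 − 850·4.05 − 3550·7.4 = 0 → T = 29712.5/(6.5·0.656059) = 6967.6 ≈ 6968 N.
ΣF_x = 0: O_x − T·cos41° = 0 → O_x = 6967.6 × 0.75471 = 5259 N.
ΣF_y = 0: O_y + T·sin41° − 850 − 3550 = 0 → O_y = 4400 − 6967.6 × 0.656059 = -171.2 N.

T = 6968 N, O_x = 5259 N, O_y = -171.2 N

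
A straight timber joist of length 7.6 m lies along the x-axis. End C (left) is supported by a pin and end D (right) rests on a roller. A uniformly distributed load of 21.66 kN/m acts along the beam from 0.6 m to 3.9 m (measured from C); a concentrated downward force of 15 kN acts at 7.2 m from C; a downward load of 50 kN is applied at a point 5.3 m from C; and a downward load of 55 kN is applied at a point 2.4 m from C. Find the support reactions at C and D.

Resultant of the distributed load: 21.66 × 3.3 = 71.478 kN at 2.25 m from C.
Moments about C: D_y·7.6 − (21.66·3.3)·2.25 − 15·7.2 − 50·5.3 − 55·2.4 = 0 → D_y = 665.8255/7.6 = 87.6086 ≈ 87.61 kN.
ΣF_y = 0: C_y + 87.6086 − 21.66·3.3 − 15 − 50 − 55 = 0 → C_y = 103.9 kN.
ΣF_x = 0: no horizontal applied forces, so C_x = 0.

C_x = 0, C_y = 103.9 kN, D_y = 87.61 kN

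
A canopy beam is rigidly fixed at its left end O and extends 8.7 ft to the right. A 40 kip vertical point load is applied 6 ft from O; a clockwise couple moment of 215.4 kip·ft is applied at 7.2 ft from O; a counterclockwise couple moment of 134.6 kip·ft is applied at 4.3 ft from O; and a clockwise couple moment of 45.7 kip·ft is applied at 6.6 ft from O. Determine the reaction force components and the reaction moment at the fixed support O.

ΣF_x = 0: O_x = 0.
ΣF_y = 0: O_y − 40 = 0 → O_y = 40.00 kip.
ΣM about O: M_O − 40·6 − 215.4 + 134.6 − 45.7 = 0 → M_O = 366.5 kip·ft.

O_x = 0, O_y = 40.00 kip, M_O = 366.5 kip·ft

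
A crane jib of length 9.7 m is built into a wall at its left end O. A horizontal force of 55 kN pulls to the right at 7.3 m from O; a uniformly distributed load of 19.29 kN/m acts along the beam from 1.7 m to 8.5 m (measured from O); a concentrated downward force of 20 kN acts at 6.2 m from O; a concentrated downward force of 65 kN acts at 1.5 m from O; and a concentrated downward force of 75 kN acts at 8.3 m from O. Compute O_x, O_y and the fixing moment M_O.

Resultant of the distributed load: 19.29 × 6.8 = 131.172 kN at 5.1 m from O.
ΣF_x = 0: O_x + 55 = 0 → O_x = -55.00 kN.
ΣF_y = 0: O_y − 19.29·6.8 − 20 − 65 − 75 = 0 → O_y = 291.2 kN.
ΣM about O: M_O − (19.29·6.8)·5.1 − 20·6.2 − 65·1.5 − 75·8.3 = 0 → M_O = 1513 kN·m.

O_x = -55.00 kN, O_y = 291.2 kN, M_O = 1513 kN·m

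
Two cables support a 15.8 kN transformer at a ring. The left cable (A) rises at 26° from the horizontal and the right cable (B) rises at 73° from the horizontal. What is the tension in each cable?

T_A = 4.677 kN, T_B = 14.38 kN

ΣF_x = 0: −T_A·cos26° + T_B·cos73° = 0 → T_B = 3.07415·T_A.
ΣF_y = 0: T_A·sin26° + T_B·sin73° = 15.8.
Substitute: T_A·(0.438371 + 3.07415·0.956305) = 15.8 → T_A = 4.67705 ≈ 4.677 kN.
Then T_B = 3.07415 × 4.67705 = 14.38 kN.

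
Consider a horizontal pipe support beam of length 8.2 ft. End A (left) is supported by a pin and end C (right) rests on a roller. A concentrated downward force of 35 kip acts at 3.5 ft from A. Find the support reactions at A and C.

A_x = 0, A_y = 20.06 kip, C_y = 14.94 kip

Taking moments about A: C_y·8.2 − 35·3.5 = 0 → C_y = 122.5/8.2 = 14.939 ≈ 14.94 kip.
ΣF_y = 0: A_y + 14.939 − 35 = 0 → A_y = 20.06 kip.
ΣF_x = 0: no horizontal applied forces, so A_x = 0.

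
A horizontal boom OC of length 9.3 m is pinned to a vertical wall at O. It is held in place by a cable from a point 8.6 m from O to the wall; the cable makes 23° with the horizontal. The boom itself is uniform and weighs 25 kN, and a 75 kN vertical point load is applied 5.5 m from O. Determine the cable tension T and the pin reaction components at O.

ΣM about O: T·sin23°·8.6 − 25·4.65 − 75·5.5 = 0 → T = 528.75/(8.6·0.390731) = 157.353 ≈ 157.4 kN.
ΣF_x = 0: O_x − T·cos23° = 0 → O_x = 157.353 × 0.920505 = 144.8 kN.
ΣF_y = 0: O_y + T·sin23° − 25 − 75 = 0 → O_y = 100 − 157.353 × 0.390731 = 38.52 kN.

T = 157.4 kN, O_x = 144.8 kN, O_y = 38.52 kN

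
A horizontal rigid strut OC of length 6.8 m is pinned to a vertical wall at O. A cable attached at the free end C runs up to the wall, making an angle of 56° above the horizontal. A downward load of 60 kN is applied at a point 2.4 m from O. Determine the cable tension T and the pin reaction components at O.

T = 25.54 kN, O_x = 14.28 kN, O_y = 38.82 kN

ΣM about O: T·sin56°·6.8 − 60·2.4 = 0 → T = 144/(6.8·0.829038) = 25.5434 ≈ 25.54 kN.
ΣF_x = 0: O_x − T·cos56° = 0 → O_x = 25.5434 × 0.559193 = 14.28 kN.
ΣF_y = 0: O_y + T·sin56° − 60 = 0 → O_y = 60 − 25.5434 × 0.829038 = 38.82 kN.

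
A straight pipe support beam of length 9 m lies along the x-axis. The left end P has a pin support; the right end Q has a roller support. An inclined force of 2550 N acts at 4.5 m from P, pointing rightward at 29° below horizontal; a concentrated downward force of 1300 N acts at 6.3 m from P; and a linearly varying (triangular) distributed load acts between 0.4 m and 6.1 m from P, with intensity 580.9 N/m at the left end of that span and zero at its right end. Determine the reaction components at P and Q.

Resultant of the triangular load: ½ × 580.9 × 5.7 = 1655.565 N, acting at 2.3 m from P (one-third of the span from the peak).
Taking moments about P: Q_y·9 − 2550·sin29°·4.5 − 1300·6.3 − (½·580.9·5.7)·2.3 = 0 → Q_y = 17561/9 = 1951.22 ≈ 1951 N.
ΣF_y = 0: P_y + 1951.22 − 2550·sin29° − 1300 − ½·580.9·5.7 = 0 → P_y = 2241 N.
ΣF_x = 0: P_x + 2550·cos29° = 0 → P_x = -2230 N.

P_x = -2230 N, P_y = 2241 N, Q_y = 1951 N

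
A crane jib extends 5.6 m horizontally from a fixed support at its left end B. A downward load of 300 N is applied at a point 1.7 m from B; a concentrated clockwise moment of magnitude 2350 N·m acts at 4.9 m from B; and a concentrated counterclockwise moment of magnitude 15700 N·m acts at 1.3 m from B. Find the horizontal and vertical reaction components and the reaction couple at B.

ΣF_x = 0: B_x = 0.
ΣF_y = 0: B_y − 300 = 0 → B_y = 300.0 N.
ΣM about B: M_B − 300·1.7 − 2350 + 15700 = 0 → M_B = -12840 N·m.

B_x = 0, B_y = 300.0 N, M_B = -12840 N·m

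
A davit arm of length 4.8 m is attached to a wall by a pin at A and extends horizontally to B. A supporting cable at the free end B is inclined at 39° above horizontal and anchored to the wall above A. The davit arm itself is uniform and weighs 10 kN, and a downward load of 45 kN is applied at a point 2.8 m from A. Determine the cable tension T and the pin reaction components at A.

ΣM about A: T·sin39°·4.8 − 10·2.4 − 45·2.8 = 0 → T = 150/(4.8·0.62932) = 49.6568 ≈ 49.66 kN.
ΣF_x = 0: A_x − T·cos39° = 0 → A_x = 49.6568 × 0.777146 = 38.59 kN.
ΣF_y = 0: A_y + T·sin39° − 10 − 45 = 0 → A_y = 55 − 49.6568 × 0.62932 = 23.75 kN.

T = 49.66 kN, A_x = 38.59 kN, A_y = 23.75 kN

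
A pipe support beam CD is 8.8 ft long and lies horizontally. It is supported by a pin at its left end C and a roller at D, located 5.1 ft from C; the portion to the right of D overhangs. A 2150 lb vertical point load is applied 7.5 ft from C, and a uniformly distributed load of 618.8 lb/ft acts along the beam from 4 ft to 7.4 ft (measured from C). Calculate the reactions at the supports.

C_x = 0, C_y = -1259 lb, D_y = 5513 lb

Resultant of the distributed load: 618.8 × 3.4 = 2103.92 lb at 5.7 ft from C.
Moments about C: D_y·5.1 − 2150·7.5 − (618.8·3.4)·5.7 = 0 → D_y = 28117.344/5.1 = 5513.2 ≈ 5513 lb.
ΣF_y = 0: C_y + 5513.2 − 2150 − 618.8·3.4 = 0 → C_y = -1259 lb.
ΣF_x = 0: no horizontal applied forces, so C_x = 0.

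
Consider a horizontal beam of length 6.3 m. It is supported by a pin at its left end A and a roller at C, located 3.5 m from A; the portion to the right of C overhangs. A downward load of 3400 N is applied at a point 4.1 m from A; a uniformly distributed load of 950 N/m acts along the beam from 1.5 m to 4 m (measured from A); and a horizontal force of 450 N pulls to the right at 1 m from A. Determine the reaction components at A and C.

Resultant of the distributed load: 950 × 2.5 = 2375 N at 2.75 m from A.
ΣM about A: C_y·3.5 − 3400·4.1 − (950·2.5)·2.75 = 0 → C_y = 20471.25/3.5 = 5848.93 ≈ 5849 N.
ΣF_y = 0: A_y + 5848.93 − 3400 − 950·2.5 = 0 → A_y = -73.93 N.
ΣF_x = 0: A_x + 450 = 0 → A_x = -450.0 N.

A_x = -450.0 N, A_y = -73.93 N, C_y = 5849 N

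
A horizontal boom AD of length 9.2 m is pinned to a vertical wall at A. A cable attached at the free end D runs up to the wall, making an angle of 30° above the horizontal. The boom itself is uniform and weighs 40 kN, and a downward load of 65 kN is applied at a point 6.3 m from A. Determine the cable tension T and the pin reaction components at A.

ΣM about A: T·sin30°·9.2 − 40·4.6 − 65·6.3 = 0 → T = 593.5/(9.2·0.5) = 129.022 ≈ 129.0 kN.
ΣF_x = 0: A_x − T·cos30° = 0 → A_x = 129.022 × 0.866025 = 111.7 kN.
ΣF_y = 0: A_y + T·sin30° − 40 − 65 = 0 → A_y = 105 − 129.022 × 0.5 = 40.49 kN.

T = 129.0 kN, A_x = 111.7 kN, A_y = 40.49 kN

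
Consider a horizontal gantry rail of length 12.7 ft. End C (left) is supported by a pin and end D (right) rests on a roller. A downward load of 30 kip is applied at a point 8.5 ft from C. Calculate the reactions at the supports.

C_x = 0, C_y = 9.921 kip, D_y = 20.08 kip

Moments about C: D_y·12.7 − 30·8.5 = 0 → D_y = 255/12.7 = 20.0787 ≈ 20.08 kip.
ΣF_y = 0: C_y + 20.0787 − 30 = 0 → C_y = 9.921 kip.
ΣF_x = 0: no horizontal applied forces, so C_x = 0.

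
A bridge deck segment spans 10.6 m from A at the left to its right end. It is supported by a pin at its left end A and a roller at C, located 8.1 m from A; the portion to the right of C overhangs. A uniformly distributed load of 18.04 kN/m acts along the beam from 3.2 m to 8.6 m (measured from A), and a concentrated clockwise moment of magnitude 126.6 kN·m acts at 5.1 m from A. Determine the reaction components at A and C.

Resultant of the distributed load: 18.04 × 5.4 = 97.416 kN at 5.9 m from A.
ΣM about A: C_y·8.1 − (18.04·5.4)·5.9 − 126.6 = 0 → C_y = 701.3544/8.1 = 86.587 ≈ 86.59 kN.
ΣF_y = 0: A_y + 86.587 − 18.04·5.4 = 0 → A_y = 10.83 kN.
ΣF_x = 0: no horizontal applied forces, so A_x = 0.

A_x = 0, A_y = 10.83 kN, C_y = 86.59 kN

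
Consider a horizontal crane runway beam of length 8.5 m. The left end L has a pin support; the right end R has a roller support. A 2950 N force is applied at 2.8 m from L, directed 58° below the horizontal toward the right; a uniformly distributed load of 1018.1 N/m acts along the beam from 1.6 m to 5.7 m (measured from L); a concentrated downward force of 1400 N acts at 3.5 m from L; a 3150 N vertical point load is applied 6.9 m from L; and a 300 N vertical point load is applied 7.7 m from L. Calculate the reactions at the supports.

Resultant of the distributed load: 1018.1 × 4.1 = 4174.21 N at 3.65 m from L.
ΣM about L: R_y·8.5 − 2950·sin58°·2.8 − (1018.1·4.1)·3.65 − 1400·3.5 − 3150·6.9 − 300·7.7 = 0 → R_y = 51185.7/8.5 = 6021.85 ≈ 6022 N.
ΣF_y = 0: L_y + 6021.85 − 2950·sin58° − 1018.1·4.1 − 1400 − 3150 − 300 = 0 → L_y = 5504 N.
ΣF_x = 0: L_x + 2950·cos58° = 0 → L_x = -1563 N.

L_x = -1563 N, L_y = 5504 N, R_y = 6022 N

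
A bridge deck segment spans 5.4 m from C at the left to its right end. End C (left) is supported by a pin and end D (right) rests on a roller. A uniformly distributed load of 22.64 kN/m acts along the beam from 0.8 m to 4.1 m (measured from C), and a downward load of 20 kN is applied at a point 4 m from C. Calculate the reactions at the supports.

Resultant of the distributed load: 22.64 × 3.3 = 74.712 kN at 2.45 m from C.
ΣM about C: D_y·5.4 − (22.64·3.3)·2.45 − 20·4 = 0 → D_y = 263.0444/5.4 = 48.7119 ≈ 48.71 kN.
ΣF_y = 0: C_y + 48.7119 − 22.64·3.3 − 20 = 0 → C_y = 46.00 kN.
ΣF_x = 0: no horizontal applied forces, so C_x = 0.

C_x = 0, C_y = 46.00 kN, D_y = 48.71 kN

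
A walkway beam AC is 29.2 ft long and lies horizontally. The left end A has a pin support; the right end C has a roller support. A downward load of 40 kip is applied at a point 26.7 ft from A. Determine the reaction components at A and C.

A_x = 0, A_y = 3.425 kip, C_y = 36.58 kip

ΣM about A: C_y·29.2 − 40·26.7 = 0 → C_y = 1068/29.2 = 36.5753 ≈ 36.58 kip.
ΣF_y = 0: A_y + 36.5753 − 40 = 0 → A_y = 3.425 kip.
ΣF_x = 0: no horizontal applied forces, so A_x = 0.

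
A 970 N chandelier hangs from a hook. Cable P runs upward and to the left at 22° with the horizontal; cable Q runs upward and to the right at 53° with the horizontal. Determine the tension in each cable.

ΣF_x = 0: −T_P·cos22° + T_Q·cos53° = 0 → T_Q = 1.54065·T_P.
ΣF_y = 0: T_P·sin22° + T_Q·sin53° = 970.
Substitute: T_P·(0.374607 + 1.54065·0.798636) = 970 → T_P = 604.352 ≈ 604.4 N.
Then T_Q = 1.54065 × 604.352 = 931.1 N.

T_P = 604.4 N, T_Q = 931.1 N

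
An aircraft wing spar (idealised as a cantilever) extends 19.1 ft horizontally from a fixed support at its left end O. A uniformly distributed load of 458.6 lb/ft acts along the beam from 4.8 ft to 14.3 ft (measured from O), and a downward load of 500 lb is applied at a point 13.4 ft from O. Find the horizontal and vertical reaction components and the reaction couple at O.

Resultant of the distributed load: 458.6 × 9.5 = 4356.7 lb at 9.55 ft from O.
ΣF_x = 0: O_x = 0.
ΣF_y = 0: O_y − 458.6·9.5 − 500 = 0 → O_y = 4857 lb.
ΣM about O: M_O − (458.6·9.5)·9.55 − 500·13.4 = 0 → M_O = 48310 lb·ft.

O_x = 0, O_y = 4857 lb, M_O = 48310 lb·ft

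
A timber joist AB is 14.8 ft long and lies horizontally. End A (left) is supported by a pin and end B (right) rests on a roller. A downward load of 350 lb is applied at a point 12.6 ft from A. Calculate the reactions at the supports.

A_x = 0, A_y = 52.03 lb, B_y = 298.0 lb

Taking moments about A: B_y·14.8 − 350·12.6 = 0 → B_y = 4410/14.8 = 297.973 ≈ 298.0 lb.
ΣF_y = 0: A_y + 297.973 − 350 = 0 → A_y = 52.03 lb.
ΣF_x = 0: no horizontal applied forces, so A_x = 0.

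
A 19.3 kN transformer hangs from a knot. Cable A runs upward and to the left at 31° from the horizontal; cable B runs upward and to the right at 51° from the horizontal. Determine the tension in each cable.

ΣF_x = 0: −T_A·cos31° + T_B·cos51° = 0 → T_B = 1.36205·T_A.
ΣF_y = 0: T_A·sin31° + T_B·sin51° = 19.3.
Substitute: T_A·(0.515038 + 1.36205·0.777146) = 19.3 → T_A = 12.2653 ≈ 12.27 kN.
Then T_B = 1.36205 × 12.2653 = 16.71 kN.

T_A = 12.27 kN, T_B = 16.71 kN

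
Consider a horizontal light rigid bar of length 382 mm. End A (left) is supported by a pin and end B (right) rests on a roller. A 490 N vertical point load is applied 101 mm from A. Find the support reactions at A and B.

ΣM about A: B_y·382 − 490·101 = 0 → B_y = 49490/382 = 129.555 ≈ 129.6 N.
ΣF_y = 0: A_y + 129.555 − 490 = 0 → A_y = 360.4 N.
ΣF_x = 0: no horizontal applied forces, so A_x = 0.

A_x = 0, A_y = 360.4 N, B_y = 129.6 N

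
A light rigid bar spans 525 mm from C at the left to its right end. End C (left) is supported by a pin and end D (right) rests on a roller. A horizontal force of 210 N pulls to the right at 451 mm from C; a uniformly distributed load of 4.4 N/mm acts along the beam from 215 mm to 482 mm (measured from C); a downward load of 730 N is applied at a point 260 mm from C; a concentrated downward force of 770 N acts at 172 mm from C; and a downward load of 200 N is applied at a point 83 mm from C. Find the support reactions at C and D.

C_x = -210.0 N, C_y = 1450 N, D_y = 1425 N

Resultant of the distributed load: 4.4 × 267 = 1174.8 N at 348.5 mm from C.
ΣM about C: D_y·525 − (4.4·267)·348.5 − 730·260 − 770·172 − 200·83 = 0 → D_y = 748257.8/525 = 1425.25 ≈ 1425 N.
ΣF_y = 0: C_y + 1425.25 − 4.4·267 − 730 − 770 − 200 = 0 → C_y = 1450 N.
ΣF_x = 0: C_x + 210 = 0 → C_x = -210.0 N.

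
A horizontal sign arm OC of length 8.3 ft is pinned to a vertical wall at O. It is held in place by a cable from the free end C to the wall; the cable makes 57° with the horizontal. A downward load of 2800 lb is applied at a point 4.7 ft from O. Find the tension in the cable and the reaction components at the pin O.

ΣM about O: T·sin57°·8.3 − 2800·4.7 = 0 → T = 13160/(8.3·0.838671) = 1890.54 ≈ 1891 lb.
ΣF_x = 0: O_x − T·cos57° = 0 → O_x = 1890.54 × 0.544639 = 1030 lb.
ΣF_y = 0: O_y + T·sin57° − 2800 = 0 → O_y = 2800 − 1890.54 × 0.838671 = 1214 lb.

T = 1891 lb, O_x = 1030 lb, O_y = 1214 lb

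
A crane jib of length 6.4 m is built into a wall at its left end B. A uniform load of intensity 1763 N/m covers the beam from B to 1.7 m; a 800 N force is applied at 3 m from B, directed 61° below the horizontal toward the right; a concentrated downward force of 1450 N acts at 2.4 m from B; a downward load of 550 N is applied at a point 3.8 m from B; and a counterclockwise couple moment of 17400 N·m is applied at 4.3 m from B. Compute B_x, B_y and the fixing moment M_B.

Resultant of the distributed load: 1763 × 1.7 = 2997.1 N at 0.85 m from B.
ΣF_x = 0: B_x + 800·cos61° = 0 → B_x = -387.8 N.
ΣF_y = 0: B_y − 1763·1.7 − 800·sin61° − 1450 − 550 = 0 → B_y = 5697 N.
ΣM about B: M_B − (1763·1.7)·0.85 − 800·sin61°·3 − 1450·2.4 − 550·3.8 + 17400 = 0 → M_B = -7183 N·m.

B_x = -387.8 N, B_y = 5697 N, M_B = -7183 N·m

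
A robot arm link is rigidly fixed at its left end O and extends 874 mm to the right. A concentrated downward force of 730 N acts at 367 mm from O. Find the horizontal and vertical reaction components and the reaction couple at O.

ΣF_x = 0: O_x = 0.
ΣF_y = 0: O_y − 730 = 0 → O_y = 730.0 N.
ΣM about O: M_O − 730·367 = 0 → M_O = 267900 N·mm.

O_x = 0, O_y = 730.0 N, M_O = 267900 N·mm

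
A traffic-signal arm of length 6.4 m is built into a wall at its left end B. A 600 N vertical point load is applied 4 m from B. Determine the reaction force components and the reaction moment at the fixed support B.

ΣF_x = 0: B_x = 0.
ΣF_y = 0: B_y − 600 = 0 → B_y = 600.0 N.
ΣM about B: M_B − 600·4 = 0 → M_B = 2400 N·m.

B_x = 0, B_y = 600.0 N, M_B = 2400 N·m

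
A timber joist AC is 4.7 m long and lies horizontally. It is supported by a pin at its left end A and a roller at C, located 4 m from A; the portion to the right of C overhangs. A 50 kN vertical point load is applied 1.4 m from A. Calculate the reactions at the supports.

A_x = 0, A_y = 32.50 kN, C_y = 17.50 kN

ΣM about A: C_y·4 − 50·1.4 = 0 → C_y = 70/4 = 17.50 kN.
ΣF_y = 0: A_y + 17.5 − 50 = 0 → A_y = 32.50 kN.
ΣF_x = 0: no horizontal applied forces, so A_x = 0.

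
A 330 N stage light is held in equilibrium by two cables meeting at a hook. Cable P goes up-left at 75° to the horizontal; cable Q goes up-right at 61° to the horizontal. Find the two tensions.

T_P = 230.3 N, T_Q = 123.0 N

ΣF_x = 0: −T_P·cos75° + T_Q·cos61° = 0 → T_Q = 0.533857·T_P.
ΣF_y = 0: T_P·sin75° + T_Q·sin61° = 330.
Substitute: T_P·(0.965926 + 0.533857·0.87462) = 330 → T_P = 230.311 ≈ 230.3 N.
Then T_Q = 0.533857 × 230.311 = 123.0 N.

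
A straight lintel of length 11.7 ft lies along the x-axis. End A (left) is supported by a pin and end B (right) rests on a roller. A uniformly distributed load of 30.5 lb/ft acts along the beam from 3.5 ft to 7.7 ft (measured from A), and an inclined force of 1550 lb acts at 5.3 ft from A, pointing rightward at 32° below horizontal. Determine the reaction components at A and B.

A_x = -1314 lb, A_y = 516.1 lb, B_y = 433.4 lb

Resultant of the distributed load: 30.5 × 4.2 = 128.1 lb at 5.6 ft from A.
Moments about A: B_y·11.7 − (30.5·4.2)·5.6 − 1550·sin32°·5.3 = 0 → B_y = 5070.65/11.7 = 433.389 ≈ 433.4 lb.
ΣF_y = 0: A_y + 433.389 − 30.5·4.2 − 1550·sin32° = 0 → A_y = 516.1 lb.
ΣF_x = 0: A_x + 1550·cos32° = 0 → A_x = -1314 lb.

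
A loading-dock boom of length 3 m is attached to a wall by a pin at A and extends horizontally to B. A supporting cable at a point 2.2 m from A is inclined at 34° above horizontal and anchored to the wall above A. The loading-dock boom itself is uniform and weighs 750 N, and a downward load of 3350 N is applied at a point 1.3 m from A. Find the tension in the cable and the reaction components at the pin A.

ΣM about A: T·sin34°·2.2 − 750·1.5 − 3350·1.3 = 0 → T = 5480/(2.2·0.559193) = 4454.47 ≈ 4454 N.
ΣF_x = 0: A_x − T·cos34° = 0 → A_x = 4454.47 × 0.829038 = 3693 N.
ΣF_y = 0: A_y + T·sin34° − 750 − 3350 = 0 → A_y = 4100 − 4454.47 × 0.559193 = 1609 N.

T = 4454 N, A_x = 3693 N, A_y = 1609 N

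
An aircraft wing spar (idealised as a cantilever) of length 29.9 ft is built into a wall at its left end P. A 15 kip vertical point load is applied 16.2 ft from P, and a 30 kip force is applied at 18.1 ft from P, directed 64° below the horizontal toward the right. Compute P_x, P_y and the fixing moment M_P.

P_x = -13.15 kip, P_y = 41.96 kip, M_P = 731.0 kip·ft

ΣF_x = 0: P_x + 30·cos64° = 0 → P_x = -13.15 kip.
ΣF_y = 0: P_y − 15 − 30·sin64° = 0 → P_y = 41.96 kip.
ΣM about P: M_P − 15·16.2 − 30·sin64°·18.1 = 0 → M_P = 731.0 kip·ft.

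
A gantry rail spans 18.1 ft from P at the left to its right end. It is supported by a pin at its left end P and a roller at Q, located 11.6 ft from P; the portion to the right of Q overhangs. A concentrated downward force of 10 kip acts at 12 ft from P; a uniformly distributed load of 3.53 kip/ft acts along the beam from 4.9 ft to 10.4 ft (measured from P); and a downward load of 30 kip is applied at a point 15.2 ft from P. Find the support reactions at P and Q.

Resultant of the distributed load: 3.53 × 5.5 = 19.415 kip at 7.65 ft from P.
Taking moments about P: Q_y·11.6 − 10·12 − (3.53·5.5)·7.65 − 30·15.2 = 0 → Q_y = 724.52475/11.6 = 62.459 ≈ 62.46 kip.
ΣF_y = 0: P_y + 62.459 − 10 − 3.53·5.5 − 30 = 0 → P_y = -3.044 kip.
ΣF_x = 0: no horizontal applied forces, so P_x = 0.

P_x = 0, P_y = -3.044 kip, Q_y = 62.46 kip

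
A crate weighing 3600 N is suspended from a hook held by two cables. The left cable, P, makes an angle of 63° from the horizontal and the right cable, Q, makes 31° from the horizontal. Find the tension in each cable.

ΣF_x = 0: −T_P·cos63° + T_Q·cos31° = 0 → T_Q = 0.52964·T_P.
ΣF_y = 0: T_P·sin63° + T_Q·sin31° = 3600.
Substitute: T_P·(0.891007 + 0.52964·0.515038) = 3600 → T_P = 3093.34 ≈ 3093 N.
Then T_Q = 0.52964 × 3093.34 = 1638 N.

T_P = 3093 N, T_Q = 1638 N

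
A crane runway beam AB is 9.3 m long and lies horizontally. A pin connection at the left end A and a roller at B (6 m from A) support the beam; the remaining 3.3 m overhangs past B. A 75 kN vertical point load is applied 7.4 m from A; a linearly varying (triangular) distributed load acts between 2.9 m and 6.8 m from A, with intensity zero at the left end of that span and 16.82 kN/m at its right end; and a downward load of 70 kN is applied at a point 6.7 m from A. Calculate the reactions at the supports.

A_x = 0, A_y = -22.93 kN, B_y = 200.7 kN

Resultant of the triangular load: ½ × 16.82 × 3.9 = 32.799 kN, acting at 5.5 m from A (one-third of the span from the peak).
Moments about A: B_y·6 − 75·7.4 − (½·16.82·3.9)·5.5 − 70·6.7 = 0 → B_y = 1204.3945/6 = 200.732 ≈ 200.7 kN.
ΣF_y = 0: A_y + 200.732 − 75 − ½·16.82·3.9 − 70 = 0 → A_y = -22.93 kN.
ΣF_x = 0: no horizontal applied forces, so A_x = 0.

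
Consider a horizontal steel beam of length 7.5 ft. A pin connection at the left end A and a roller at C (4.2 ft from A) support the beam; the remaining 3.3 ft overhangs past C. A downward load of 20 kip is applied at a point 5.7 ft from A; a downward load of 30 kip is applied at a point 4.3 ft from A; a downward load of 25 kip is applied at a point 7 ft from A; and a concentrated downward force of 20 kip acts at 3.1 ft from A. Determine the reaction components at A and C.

Moments about A: C_y·4.2 − 20·5.7 − 30·4.3 − 25·7 − 20·3.1 = 0 → C_y = 480/4.2 = 114.286 ≈ 114.3 kip.
ΣF_y = 0: A_y + 114.286 − 20 − 30 − 25 − 20 = 0 → A_y = -19.29 kip.
ΣF_x = 0: no horizontal applied forces, so A_x = 0.

A_x = 0, A_y = -19.29 kip, C_y = 114.3 kip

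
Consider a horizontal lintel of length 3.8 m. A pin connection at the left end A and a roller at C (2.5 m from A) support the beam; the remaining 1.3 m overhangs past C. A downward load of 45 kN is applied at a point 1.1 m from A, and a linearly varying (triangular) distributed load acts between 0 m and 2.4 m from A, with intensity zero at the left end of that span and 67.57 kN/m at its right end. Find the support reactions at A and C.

Resultant of the triangular load: ½ × 67.57 × 2.4 = 81.084 kN, acting at 1.6 m from A (one-third of the span from the peak).
ΣM about A: C_y·2.5 − 45·1.1 − (½·67.57·2.4)·1.6 = 0 → C_y = 179.2344/2.5 = 71.6938 ≈ 71.69 kN.
ΣF_y = 0: A_y + 71.6938 − 45 − ½·67.57·2.4 = 0 → A_y = 54.39 kN.
ΣF_x = 0: no horizontal applied forces, so A_x = 0.

A_x = 0, A_y = 54.39 kN, C_y = 71.69 kN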